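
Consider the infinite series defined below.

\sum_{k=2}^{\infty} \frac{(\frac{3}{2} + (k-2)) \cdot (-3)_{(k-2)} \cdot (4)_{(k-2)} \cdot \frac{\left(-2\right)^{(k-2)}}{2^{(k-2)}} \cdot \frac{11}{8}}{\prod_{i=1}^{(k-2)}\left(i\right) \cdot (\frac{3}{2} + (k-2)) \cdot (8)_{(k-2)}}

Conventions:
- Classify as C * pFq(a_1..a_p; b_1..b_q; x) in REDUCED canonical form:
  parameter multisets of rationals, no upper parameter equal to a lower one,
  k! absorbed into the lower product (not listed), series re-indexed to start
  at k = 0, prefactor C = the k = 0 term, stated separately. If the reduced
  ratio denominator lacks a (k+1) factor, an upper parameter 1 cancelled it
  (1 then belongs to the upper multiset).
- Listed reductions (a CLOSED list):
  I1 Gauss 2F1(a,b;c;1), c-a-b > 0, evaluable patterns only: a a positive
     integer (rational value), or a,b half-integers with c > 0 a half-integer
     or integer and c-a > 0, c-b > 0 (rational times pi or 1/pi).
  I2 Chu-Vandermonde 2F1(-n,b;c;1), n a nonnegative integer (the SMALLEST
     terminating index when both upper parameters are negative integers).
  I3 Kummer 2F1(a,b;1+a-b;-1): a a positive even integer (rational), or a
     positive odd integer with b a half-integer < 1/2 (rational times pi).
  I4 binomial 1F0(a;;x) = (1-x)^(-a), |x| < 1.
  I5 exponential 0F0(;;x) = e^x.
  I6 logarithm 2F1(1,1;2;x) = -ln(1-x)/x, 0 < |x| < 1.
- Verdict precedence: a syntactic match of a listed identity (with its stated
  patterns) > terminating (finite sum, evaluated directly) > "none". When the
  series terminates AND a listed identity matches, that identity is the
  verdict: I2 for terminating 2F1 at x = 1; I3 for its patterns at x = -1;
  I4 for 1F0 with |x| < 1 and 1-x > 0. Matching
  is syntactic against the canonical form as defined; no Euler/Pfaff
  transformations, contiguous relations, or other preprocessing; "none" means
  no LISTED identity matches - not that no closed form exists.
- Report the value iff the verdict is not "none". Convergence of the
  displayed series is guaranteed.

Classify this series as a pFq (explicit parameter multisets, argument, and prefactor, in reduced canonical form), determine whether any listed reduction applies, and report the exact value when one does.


The series (x = -1) is 2F1: upper {-3, 4}, lower {8}, prefactor \frac{11}{8}. Verdict at x = -1: the Kummer evaluation I3 matches (x = -1; c = 8 equals 1+a-b for upper {-3, 4}: listed pattern). Value: \frac{77}{16}.

The tell: from the first term \frac{11}{8}: striking the common factor k + 3/2 reduces the term (C = 11/8).
Term ratio: r(k) = -1 * (k-3) (k+4) / [(k+8) (k+1)] ; factor over Q: parameters, x = -1, and C = \frac{11}{8}.


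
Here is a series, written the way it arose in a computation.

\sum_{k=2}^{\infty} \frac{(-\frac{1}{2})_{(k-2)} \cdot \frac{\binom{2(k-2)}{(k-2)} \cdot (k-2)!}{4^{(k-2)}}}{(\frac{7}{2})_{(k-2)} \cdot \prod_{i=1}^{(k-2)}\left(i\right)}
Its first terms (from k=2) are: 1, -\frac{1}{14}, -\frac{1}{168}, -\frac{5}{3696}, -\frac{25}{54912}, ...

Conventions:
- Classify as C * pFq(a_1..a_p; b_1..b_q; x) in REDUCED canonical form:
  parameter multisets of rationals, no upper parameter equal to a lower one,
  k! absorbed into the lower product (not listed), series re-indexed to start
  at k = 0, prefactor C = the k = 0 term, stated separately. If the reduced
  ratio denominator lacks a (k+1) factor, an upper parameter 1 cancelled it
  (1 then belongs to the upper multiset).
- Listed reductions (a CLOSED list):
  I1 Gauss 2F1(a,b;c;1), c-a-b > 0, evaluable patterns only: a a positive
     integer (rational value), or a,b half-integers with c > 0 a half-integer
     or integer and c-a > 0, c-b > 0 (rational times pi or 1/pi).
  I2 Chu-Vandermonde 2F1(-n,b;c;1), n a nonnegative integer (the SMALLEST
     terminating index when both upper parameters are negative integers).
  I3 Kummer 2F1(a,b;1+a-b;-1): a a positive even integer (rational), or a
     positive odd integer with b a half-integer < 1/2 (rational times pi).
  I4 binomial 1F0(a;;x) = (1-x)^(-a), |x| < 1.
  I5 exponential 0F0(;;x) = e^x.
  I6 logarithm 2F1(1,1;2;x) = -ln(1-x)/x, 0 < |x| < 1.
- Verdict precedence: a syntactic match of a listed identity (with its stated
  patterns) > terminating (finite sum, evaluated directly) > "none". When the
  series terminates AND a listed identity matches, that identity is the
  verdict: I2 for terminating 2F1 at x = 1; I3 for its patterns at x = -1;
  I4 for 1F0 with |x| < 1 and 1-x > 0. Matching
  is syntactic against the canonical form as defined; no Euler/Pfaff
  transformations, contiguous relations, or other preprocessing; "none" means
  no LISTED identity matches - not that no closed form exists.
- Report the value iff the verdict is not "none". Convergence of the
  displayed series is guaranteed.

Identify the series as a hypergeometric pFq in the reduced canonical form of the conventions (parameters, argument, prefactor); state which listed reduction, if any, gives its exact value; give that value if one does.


With C = 1: the canonical form is 2F1(-\frac{1}{2}, \frac{1}{2}; \frac{7}{2}; 1). Verdict: Gauss (I1, half-integer pattern) matches (x = 1; upper {-\frac{1}{2}, \frac{1}{2}} half-integers, c = \frac{7}{2} in the evaluable pattern). Its exact value is \frac{75}{256} \cdot \pi.

Key observation: x = 1 and the product of the first k integers (C = 1, x = 1) is k!.
Ratio: r(k) = 1 * (k-\frac{1}{2}) (k+\frac{1}{2}) / [(k+\frac{7}{2}) (k+1)] - rational in k. x = 1; t_0 = 1; negate the roots.


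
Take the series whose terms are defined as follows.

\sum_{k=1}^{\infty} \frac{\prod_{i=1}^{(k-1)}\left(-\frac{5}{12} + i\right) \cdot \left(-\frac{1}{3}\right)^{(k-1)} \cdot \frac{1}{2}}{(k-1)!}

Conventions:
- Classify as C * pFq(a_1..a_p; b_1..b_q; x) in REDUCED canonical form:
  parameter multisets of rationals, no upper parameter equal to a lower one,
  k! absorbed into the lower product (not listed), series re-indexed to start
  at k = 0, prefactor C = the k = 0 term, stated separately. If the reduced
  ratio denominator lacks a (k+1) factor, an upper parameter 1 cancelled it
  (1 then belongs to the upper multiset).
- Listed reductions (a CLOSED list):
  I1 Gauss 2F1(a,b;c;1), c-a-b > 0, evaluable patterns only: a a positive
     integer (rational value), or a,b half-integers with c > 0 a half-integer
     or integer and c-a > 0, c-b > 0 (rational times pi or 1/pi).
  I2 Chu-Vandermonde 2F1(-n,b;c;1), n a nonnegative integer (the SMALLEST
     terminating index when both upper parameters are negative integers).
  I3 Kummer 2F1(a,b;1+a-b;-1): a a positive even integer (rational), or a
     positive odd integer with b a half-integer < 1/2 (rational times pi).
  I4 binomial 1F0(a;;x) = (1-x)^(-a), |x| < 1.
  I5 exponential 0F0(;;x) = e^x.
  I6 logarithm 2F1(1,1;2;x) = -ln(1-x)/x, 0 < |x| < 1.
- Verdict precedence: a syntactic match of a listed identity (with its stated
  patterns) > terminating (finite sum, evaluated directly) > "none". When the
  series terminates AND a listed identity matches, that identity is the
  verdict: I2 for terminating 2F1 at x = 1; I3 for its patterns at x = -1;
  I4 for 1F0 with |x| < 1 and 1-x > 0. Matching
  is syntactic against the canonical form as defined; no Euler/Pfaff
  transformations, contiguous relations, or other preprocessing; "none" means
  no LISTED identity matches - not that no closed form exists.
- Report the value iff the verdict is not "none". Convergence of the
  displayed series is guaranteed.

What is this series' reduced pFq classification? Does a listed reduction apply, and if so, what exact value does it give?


This is \frac{1}{2} * 1F0(\frac{7}{12}; -; -\frac{1}{3}) in reduced canonical form. Verdict: the binomial series (I4) fires (the 1F0 binomial series: exponent -7/12, x = -\frac{1}{3}). Hence: \frac{1}{2} \cdot \left(\frac{4}{3}\right)^{-\frac{7}{12}}.

Key observation: t_0 = \frac{1}{2} here, and the running product (C = 1/2) telescopes to a rising factorial.
Step ratio: r(k) = -\frac{1}{3} * (k+\frac{7}{12}) / [(k+1)] - poly over poly, x = -\frac{1}{3} from leading terms; C = \frac{1}{2} at k = 0.


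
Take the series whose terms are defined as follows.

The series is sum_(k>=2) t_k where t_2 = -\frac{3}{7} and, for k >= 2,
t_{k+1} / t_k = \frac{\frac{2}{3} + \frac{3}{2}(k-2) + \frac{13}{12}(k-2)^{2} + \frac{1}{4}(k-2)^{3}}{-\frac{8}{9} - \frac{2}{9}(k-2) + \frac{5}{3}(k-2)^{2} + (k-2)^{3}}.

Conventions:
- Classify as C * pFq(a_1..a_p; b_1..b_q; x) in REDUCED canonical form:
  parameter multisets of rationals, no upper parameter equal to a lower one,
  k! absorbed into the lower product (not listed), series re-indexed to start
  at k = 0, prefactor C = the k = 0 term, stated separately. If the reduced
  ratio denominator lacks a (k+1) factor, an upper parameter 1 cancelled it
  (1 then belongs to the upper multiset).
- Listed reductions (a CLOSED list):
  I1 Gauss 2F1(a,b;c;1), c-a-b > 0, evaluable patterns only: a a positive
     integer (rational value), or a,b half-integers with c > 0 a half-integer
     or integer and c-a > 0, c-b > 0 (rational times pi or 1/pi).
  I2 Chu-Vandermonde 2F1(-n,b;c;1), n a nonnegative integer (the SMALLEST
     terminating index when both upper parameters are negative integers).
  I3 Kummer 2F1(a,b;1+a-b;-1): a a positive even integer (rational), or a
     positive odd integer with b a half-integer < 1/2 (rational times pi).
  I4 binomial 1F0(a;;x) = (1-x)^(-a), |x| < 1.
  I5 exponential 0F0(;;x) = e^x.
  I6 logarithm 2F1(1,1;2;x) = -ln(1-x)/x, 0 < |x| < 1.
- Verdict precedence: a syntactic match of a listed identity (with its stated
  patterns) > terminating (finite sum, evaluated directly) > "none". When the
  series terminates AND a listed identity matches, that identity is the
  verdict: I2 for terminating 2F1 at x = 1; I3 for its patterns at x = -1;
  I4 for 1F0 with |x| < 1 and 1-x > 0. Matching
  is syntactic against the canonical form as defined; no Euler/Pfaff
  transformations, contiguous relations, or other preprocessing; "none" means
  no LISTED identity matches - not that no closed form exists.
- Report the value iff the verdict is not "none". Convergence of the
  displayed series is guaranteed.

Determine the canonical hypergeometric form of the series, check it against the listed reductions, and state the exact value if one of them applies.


Canonical form: C = -\frac{3}{7} times 2F1 with upper {1, 2}, lower {-\frac{2}{3}}, x = \frac{1}{4}. Verdict: none - this 2F1 at x = \frac{1}{4} matches no listed pattern, and upper {1, 2} holds no stopper.

Structural cue: from the first term -\frac{3}{7}: the expanded ratio factors over Q; prefactor -3/7, roots give parameters.
Consecutive-term ratio: r(k) = \frac{1}{4} * (k+1) (k+2) / [(k-\frac{2}{3}) (k+1)] - rational; roots negated = parameters, x = \frac{1}{4}, C = -\frac{3}{7}.


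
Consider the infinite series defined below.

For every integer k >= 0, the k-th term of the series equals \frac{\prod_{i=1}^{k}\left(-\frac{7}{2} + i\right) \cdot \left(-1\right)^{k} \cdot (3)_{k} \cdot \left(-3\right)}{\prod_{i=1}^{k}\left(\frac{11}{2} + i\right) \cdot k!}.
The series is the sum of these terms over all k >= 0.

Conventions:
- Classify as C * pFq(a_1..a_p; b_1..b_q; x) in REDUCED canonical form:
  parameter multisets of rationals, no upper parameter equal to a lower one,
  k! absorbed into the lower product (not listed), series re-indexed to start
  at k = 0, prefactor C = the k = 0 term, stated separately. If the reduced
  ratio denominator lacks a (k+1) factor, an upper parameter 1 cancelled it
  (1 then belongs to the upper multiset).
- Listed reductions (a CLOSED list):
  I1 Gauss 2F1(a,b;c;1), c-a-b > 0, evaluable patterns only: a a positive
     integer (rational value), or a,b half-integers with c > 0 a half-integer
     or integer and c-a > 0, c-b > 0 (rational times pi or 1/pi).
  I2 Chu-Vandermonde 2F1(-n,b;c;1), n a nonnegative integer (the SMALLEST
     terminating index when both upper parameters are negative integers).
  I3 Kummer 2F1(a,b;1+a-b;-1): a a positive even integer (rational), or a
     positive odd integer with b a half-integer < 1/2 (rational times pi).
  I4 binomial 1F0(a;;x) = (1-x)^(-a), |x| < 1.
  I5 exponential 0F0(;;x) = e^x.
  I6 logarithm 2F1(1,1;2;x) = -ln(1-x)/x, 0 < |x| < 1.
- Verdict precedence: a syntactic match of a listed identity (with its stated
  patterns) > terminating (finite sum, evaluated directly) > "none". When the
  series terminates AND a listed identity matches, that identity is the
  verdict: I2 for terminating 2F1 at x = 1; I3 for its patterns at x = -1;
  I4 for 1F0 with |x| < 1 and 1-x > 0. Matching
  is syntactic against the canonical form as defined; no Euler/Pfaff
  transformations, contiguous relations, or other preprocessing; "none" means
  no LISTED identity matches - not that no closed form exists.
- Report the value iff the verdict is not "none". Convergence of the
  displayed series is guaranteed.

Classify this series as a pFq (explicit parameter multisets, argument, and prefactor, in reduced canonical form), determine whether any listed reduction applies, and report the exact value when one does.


This is -3 * 2F1(-\frac{5}{2}, 3; \frac{13}{2}; -1) in reduced canonical form. Verdict (x = -1): Kummer's theorem (I3) applies (x = -1; c = \frac{13}{2} equals 1+a-b for upper {-\frac{5}{2}, 3}: listed pattern). Exact value: \left(-\frac{10395}{4096}\right) \cdot \pi.

Key step: t_0 = -3 here, and the lower running product (C = -3, x = -1) is a rising factorial.
Ratio: r(k) = -1 * (k-\frac{5}{2}) (k+3) / [(k+\frac{13}{2}) (k+1)] - rational in k. x = -1; t_0 = -3; negate the roots.


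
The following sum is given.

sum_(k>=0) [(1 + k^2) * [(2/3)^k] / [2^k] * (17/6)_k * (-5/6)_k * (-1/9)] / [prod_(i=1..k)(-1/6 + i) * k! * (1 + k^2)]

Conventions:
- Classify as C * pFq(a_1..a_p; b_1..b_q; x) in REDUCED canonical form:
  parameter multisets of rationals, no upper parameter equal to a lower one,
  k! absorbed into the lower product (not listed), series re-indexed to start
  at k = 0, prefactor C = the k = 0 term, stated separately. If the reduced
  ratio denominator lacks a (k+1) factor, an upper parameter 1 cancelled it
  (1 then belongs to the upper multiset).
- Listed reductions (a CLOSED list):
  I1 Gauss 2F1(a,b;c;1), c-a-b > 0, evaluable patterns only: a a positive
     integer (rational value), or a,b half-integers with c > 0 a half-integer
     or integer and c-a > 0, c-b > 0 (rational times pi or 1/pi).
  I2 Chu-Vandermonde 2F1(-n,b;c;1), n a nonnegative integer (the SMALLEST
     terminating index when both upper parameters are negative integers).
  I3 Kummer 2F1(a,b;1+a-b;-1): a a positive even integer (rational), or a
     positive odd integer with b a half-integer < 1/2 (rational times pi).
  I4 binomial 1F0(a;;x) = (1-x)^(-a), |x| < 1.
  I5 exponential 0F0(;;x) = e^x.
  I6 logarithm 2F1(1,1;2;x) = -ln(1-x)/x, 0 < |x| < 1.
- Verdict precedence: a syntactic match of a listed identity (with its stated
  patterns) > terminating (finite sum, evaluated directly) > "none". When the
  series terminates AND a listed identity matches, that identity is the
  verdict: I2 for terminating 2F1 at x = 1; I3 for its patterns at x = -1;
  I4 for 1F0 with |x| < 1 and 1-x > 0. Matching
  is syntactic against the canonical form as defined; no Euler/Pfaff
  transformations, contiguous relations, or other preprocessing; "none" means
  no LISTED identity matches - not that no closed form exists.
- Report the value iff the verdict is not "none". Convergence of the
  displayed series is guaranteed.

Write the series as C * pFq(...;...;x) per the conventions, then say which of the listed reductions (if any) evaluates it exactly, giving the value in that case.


The series (x = 1/3) is 2F1: upper {-5/6, 17/6}, lower {5/6}, prefactor -1/9. Verdict: none (x = 1/3): each listed identity misses the multisets {-5/6, 17/6} ; {5/6}.

The tell: with t_0 = -1/9, the two k-th powers (C = -1/9) combine into one argument.
Adjacent-term ratio: r(k) = (1/3) * (k-5/6) (k+17/6) / [(k+5/6) (k+1)] - rational in k. x = (1/3); t_0 = -1/9; negate the roots.


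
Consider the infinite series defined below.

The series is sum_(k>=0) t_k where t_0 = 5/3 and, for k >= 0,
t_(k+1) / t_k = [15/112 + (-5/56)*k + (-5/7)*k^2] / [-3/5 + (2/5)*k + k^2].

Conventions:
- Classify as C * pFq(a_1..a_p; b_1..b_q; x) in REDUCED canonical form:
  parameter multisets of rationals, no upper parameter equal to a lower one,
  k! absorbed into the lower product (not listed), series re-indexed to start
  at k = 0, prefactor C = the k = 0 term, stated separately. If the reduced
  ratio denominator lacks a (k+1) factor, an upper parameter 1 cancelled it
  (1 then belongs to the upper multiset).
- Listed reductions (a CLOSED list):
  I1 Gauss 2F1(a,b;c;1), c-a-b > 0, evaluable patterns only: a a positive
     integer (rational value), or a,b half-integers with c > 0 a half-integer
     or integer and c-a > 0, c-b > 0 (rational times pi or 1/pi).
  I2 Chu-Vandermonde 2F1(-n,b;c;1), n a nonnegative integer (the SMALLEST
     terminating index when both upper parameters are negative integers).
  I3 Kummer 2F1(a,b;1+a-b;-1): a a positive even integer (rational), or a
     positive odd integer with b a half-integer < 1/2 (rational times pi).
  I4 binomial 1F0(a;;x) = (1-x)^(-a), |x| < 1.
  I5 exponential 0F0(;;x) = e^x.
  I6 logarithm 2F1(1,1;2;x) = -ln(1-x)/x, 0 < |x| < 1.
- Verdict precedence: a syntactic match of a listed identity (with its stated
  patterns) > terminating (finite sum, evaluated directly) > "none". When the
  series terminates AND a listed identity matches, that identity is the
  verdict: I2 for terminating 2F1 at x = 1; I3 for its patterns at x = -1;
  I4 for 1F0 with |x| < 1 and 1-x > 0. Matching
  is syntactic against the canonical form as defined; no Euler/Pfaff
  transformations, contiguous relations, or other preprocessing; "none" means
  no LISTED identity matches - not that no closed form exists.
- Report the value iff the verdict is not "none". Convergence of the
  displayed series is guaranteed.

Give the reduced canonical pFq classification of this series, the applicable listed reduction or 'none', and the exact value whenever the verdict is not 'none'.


Canonical form: C = 5/3 times 2F1 with upper {-3/8, 1/2}, lower {-3/5}, x = -5/7. Verdict: none here - no I1-I6 shape fits x = -5/7 with lower {-3/5}.

The tell: from the first term 5/3: the expanded ratio factors over Q; C = 5/3, x = -5/7, roots give parameters.
Step ratio: r(k) = (-5/7) * (k-3/8) (k+1/2) / [(k-3/5) (k+1)] - poly over poly, x = (-5/7) from leading terms; C = 5/3 at k = 0.


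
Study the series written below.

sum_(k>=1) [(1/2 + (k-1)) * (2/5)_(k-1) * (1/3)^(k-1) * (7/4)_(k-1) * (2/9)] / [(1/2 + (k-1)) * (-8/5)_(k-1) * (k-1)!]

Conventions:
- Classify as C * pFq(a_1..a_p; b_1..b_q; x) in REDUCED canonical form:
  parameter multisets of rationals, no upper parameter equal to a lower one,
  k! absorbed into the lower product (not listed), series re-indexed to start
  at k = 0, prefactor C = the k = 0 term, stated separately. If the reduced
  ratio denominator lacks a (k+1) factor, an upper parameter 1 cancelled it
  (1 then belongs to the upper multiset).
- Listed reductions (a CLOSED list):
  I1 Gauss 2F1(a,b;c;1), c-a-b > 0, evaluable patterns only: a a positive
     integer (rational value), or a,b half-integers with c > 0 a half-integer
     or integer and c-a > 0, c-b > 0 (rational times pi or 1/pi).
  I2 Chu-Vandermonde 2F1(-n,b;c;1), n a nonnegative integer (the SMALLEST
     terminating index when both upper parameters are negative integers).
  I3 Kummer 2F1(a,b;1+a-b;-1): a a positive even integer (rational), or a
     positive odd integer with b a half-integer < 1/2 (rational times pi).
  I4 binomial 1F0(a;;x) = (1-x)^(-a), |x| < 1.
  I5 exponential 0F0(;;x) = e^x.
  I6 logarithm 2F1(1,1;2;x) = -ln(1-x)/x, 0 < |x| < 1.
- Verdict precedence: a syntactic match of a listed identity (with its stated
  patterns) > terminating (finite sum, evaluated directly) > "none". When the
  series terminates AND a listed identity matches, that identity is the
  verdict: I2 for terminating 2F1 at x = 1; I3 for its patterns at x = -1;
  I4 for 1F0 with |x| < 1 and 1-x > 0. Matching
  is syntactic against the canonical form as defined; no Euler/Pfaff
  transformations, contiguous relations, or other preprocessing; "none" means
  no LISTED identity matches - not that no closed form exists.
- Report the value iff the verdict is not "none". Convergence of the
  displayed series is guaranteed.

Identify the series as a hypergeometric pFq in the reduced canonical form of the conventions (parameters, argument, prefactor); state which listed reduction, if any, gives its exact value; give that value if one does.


Prefactor 2/9, argument 1/3: 2F1 with upper {2/5, 7/4} over lower {-8/5}. Verdict: none. A 2F1 with upper {2/5, 7/4} fits none of I1-I6 at x = 1/3; the sum runs forever.

Key observation: x = (1/3) and striking the common factor k + 1/2 reduces the term (C = 2/9, x = 1/3).
Ratio: r(k) = (1/3) * (k+2/5) (k+7/4) / [(k-8/5) (k+1)] - rational in k. x = (1/3); t_0 = 2/9; negate the roots.


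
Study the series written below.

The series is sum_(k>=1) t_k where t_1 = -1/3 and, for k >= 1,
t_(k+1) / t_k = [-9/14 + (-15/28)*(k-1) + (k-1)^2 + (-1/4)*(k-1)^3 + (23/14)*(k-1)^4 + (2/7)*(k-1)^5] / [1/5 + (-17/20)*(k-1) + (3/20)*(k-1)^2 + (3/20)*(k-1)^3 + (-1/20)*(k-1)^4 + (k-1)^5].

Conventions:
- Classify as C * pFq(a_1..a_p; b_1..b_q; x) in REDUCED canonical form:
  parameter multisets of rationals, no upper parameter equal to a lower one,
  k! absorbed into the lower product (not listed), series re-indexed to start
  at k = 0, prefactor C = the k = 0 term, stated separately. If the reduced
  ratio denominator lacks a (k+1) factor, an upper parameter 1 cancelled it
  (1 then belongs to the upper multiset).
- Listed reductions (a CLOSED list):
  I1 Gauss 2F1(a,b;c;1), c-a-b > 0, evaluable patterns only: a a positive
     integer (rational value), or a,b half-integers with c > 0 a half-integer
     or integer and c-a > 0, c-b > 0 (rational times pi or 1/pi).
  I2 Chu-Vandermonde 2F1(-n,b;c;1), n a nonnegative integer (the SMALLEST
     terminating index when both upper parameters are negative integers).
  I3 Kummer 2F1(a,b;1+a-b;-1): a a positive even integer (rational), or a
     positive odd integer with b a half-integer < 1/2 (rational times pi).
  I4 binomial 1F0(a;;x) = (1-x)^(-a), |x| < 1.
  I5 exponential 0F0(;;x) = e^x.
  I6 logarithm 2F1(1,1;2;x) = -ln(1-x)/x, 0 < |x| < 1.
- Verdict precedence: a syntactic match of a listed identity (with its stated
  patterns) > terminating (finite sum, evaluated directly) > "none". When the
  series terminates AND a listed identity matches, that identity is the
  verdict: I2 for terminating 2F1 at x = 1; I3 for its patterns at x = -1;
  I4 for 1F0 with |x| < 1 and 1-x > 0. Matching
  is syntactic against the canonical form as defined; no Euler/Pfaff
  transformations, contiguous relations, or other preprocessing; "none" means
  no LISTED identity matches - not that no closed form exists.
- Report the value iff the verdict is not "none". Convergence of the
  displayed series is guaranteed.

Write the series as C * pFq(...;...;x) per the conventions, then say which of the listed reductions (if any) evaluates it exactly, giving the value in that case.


At argument 2/7: a 3F2 with upper {-3/4, 1/2, 6}, lower {-4/5, -1/4}, scaled by C = -1/3. Verdict: no listed reduction: x = 2/7 and upper {-3/4, 1/2, 6} fail every I1-I6 pattern.

Key observation: t_0 being -1/3, cancel k^2 + 1 from the displayed ratio first; then C = -1/3, x = 2/7.
Adjacent-term ratio: r(k) = (2/7) * (k-3/4) (k+1/2) (k+6) / [(k-4/5) (k-1/4) (k+1)] - rational in k, leading ratio (2/7); with t_0 = -1/3, classification follows.


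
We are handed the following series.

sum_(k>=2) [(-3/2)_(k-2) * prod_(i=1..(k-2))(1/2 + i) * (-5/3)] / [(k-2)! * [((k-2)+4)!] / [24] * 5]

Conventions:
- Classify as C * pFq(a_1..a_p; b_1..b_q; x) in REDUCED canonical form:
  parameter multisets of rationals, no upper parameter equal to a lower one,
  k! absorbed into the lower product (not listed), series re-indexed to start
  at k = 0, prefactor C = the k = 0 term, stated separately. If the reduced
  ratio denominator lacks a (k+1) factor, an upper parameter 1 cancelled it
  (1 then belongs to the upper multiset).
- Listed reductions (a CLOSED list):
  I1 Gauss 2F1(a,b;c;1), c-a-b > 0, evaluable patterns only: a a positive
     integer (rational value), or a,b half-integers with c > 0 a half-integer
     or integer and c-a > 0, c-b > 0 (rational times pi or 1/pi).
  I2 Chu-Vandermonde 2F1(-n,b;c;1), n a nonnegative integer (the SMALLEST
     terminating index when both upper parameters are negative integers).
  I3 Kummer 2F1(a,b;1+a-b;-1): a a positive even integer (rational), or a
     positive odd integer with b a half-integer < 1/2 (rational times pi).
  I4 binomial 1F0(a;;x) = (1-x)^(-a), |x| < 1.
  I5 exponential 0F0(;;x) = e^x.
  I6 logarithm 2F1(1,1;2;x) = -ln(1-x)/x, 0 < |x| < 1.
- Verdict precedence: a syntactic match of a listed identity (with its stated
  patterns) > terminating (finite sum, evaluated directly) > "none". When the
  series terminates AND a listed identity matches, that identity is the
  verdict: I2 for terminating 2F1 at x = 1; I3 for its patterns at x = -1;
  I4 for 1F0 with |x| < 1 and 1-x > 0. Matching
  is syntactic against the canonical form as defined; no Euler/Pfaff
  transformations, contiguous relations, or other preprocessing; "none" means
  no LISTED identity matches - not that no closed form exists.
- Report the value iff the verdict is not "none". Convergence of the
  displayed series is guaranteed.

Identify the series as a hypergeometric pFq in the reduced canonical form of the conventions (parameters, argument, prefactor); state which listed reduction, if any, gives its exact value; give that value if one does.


Classification (C = -1/3): 2F1 with upper {-3/2, 3/2}, lower {5}, argument x = 1. Verdict: this is the half-integer Gauss pattern (I1) (x = 1; upper {-3/2, 3/2} half-integers, c = 5 in the evaluable pattern). Its exact value is (-32768/51975) / pi.

Structural cue: x = 1 and the denominator's factorial ratio (prefactor -1/3) is a lower Pochhammer.
Adjacent-term ratio: r(k) = 1 * (k-3/2) (k+3/2) / [(k+5) (k+1)] - poly over poly, x = 1 from leading terms; C = -1/3 at k = 0.


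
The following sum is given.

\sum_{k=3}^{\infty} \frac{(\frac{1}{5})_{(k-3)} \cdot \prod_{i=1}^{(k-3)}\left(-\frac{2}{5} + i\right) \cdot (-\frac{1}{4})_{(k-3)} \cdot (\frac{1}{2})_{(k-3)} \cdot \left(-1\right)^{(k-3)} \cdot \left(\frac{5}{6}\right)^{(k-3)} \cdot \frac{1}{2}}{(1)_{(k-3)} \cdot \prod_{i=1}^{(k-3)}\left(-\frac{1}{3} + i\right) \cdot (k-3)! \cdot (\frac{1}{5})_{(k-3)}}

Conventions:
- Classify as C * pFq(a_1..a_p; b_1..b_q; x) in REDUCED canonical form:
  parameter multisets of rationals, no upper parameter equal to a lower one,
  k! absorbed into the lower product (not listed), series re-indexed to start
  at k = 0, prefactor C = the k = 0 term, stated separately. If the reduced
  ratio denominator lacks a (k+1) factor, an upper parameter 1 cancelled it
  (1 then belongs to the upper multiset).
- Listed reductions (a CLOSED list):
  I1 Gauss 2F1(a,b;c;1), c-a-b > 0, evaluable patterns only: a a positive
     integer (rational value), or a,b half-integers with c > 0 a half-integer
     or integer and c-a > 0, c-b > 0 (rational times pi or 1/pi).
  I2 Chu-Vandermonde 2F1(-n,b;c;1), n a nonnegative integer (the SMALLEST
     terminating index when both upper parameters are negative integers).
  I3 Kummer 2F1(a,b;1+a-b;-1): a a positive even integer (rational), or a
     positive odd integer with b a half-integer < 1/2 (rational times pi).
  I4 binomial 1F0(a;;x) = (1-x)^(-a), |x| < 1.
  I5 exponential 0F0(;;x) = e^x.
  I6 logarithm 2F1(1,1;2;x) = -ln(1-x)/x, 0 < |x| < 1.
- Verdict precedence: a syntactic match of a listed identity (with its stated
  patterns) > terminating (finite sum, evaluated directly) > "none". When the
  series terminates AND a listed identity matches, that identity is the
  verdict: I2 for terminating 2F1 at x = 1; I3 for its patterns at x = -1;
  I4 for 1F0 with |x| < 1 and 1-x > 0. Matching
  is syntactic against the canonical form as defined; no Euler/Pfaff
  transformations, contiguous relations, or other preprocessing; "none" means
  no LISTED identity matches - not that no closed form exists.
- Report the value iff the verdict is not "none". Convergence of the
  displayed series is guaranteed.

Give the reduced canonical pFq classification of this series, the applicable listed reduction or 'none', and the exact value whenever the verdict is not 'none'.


At argument -\frac{5}{6}: a 3F2 with upper {-\frac{1}{4}, \frac{1}{2}, \frac{3}{5}}, lower {\frac{2}{3}, 1}, scaled by C = \frac{1}{2}. Verdict: none. No listed pattern accepts 3F2(-\frac{1}{4}, \frac{1}{2}, \frac{3}{5}; \frac{2}{3}, 1; -\frac{5}{6}).

First insight: with t_0 = \frac{1}{2}, the parameter 1/5 appears in both the upper and lower lists and cancels.
Term ratio: r(k) = -\frac{5}{6} * (k-\frac{1}{4}) (k+\frac{1}{2}) (k+\frac{3}{5}) / [(k+\frac{2}{3}) (k+1) (k+1)] - rational in k. x = -\frac{5}{6}; t_0 = \frac{1}{2}; negate the roots.


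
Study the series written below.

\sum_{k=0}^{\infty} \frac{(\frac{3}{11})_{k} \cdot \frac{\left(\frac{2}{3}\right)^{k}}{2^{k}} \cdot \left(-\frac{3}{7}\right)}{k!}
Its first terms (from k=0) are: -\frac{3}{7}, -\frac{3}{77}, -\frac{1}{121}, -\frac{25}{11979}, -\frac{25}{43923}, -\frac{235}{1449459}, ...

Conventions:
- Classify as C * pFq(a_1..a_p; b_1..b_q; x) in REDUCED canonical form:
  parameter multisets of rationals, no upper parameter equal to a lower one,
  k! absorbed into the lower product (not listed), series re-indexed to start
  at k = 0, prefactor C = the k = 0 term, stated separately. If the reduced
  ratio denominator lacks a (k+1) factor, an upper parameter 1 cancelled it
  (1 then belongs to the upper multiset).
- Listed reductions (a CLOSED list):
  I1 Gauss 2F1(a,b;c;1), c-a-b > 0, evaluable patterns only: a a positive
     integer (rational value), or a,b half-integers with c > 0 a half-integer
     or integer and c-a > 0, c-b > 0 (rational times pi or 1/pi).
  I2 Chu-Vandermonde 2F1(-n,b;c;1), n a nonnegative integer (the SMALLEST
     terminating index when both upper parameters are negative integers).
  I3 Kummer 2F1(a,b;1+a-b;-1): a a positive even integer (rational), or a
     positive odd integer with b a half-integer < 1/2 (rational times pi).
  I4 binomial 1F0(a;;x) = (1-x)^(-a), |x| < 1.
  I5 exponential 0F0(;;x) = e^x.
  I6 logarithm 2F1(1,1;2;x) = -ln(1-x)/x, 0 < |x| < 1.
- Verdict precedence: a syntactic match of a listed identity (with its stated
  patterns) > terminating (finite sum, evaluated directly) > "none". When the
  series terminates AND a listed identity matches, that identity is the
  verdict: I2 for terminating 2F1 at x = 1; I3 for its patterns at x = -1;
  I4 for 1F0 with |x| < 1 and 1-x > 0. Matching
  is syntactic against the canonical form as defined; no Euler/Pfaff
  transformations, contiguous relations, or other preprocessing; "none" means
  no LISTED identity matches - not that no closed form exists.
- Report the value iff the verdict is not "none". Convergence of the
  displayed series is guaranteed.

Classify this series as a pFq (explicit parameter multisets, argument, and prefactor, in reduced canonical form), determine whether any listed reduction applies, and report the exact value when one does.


Classification (C = -\frac{3}{7}): 1F0 with upper {\frac{3}{11}}, lower {-}, argument x = \frac{1}{3}. Verdict: the I4 binomial reduction matches (the 1F0 binomial series: exponent -3/11, x = \frac{1}{3}). Hence: \left(-\frac{3}{7}\right) \cdot \left(\frac{2}{3}\right)^{-\frac{3}{11}}.

First insight: with t_0 = -\frac{3}{7}, the two k-th powers (prefactor -3/7) combine into one argument.
Step ratio: r(k) = \frac{1}{3} * (k+\frac{3}{11}) / [(k+1)] - rational; roots negated = parameters, x = \frac{1}{3}, C = -\frac{3}{7}.


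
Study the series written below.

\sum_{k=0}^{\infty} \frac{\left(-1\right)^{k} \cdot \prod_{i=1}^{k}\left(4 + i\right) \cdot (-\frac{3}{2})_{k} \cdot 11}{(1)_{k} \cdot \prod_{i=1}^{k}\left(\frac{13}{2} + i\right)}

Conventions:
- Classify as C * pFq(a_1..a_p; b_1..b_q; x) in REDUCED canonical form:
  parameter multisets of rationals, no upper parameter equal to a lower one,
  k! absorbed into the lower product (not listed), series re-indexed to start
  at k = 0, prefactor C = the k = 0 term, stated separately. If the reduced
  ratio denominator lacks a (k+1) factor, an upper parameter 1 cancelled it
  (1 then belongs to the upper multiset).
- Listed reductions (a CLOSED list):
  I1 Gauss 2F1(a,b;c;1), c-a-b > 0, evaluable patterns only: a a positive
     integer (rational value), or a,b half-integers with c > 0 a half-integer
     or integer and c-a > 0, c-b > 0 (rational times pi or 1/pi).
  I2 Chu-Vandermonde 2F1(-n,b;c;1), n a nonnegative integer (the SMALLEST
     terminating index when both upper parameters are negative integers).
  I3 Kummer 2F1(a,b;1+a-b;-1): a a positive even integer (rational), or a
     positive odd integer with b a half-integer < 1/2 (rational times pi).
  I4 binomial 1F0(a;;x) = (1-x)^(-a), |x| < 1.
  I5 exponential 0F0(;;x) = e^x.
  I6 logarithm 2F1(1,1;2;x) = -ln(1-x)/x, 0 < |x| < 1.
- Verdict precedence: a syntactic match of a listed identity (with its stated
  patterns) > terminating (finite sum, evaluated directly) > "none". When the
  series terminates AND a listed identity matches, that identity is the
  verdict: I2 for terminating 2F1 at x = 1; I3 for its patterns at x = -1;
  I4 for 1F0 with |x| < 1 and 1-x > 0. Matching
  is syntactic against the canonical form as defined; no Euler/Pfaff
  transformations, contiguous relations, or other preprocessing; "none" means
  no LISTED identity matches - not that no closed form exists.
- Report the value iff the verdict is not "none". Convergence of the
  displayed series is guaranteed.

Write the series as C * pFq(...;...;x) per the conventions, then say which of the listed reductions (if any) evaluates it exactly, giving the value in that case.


Key step: from the first term 11: the lower running product (C = 11) is a rising factorial.
Ratio: r(k) = -1 * (k-\frac{3}{2}) (k+5) / [(k+\frac{15}{2}) (k+1)] - poly over poly, x = -1 from leading terms; C = 11 at k = 0.

With C = 11: the canonical form is 2F1(-\frac{3}{2}, 5; \frac{15}{2}; -1). Verdict: Kummer's theorem (I3) fires (x = -1; c = \frac{15}{2} equals 1+a-b for upper {-\frac{3}{2}, 5}: listed pattern). Value: \frac{495495}{65536} \cdot \pi.


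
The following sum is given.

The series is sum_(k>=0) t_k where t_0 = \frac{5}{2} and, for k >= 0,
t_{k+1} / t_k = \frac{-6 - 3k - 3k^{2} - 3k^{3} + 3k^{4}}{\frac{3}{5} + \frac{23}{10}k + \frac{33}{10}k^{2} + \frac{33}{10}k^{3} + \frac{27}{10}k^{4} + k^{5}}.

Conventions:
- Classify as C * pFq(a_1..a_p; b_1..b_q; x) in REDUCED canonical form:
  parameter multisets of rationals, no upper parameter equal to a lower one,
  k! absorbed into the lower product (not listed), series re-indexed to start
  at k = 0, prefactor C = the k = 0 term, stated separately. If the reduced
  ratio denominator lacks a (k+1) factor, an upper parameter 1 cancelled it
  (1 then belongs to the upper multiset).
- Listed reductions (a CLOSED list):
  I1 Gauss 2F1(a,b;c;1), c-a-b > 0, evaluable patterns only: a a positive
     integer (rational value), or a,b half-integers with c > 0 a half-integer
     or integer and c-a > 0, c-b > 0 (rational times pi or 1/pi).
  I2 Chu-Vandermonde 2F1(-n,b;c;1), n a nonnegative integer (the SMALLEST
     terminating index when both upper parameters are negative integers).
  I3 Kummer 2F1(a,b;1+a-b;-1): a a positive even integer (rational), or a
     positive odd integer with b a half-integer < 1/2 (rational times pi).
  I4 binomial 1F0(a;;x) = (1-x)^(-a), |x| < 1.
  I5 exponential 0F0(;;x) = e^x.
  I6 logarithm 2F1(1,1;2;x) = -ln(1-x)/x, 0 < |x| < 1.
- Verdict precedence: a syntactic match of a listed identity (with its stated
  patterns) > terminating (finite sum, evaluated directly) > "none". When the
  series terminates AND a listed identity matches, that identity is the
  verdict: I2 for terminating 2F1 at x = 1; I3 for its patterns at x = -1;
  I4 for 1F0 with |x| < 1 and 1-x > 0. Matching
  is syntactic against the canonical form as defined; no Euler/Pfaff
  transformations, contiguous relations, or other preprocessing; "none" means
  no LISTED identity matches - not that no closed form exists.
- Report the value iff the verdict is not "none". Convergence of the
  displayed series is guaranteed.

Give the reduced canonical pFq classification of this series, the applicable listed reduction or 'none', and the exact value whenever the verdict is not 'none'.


Prefactor \frac{5}{2}, argument 3: 2F2 with upper {-2, 1} over lower {\frac{1}{2}, \frac{6}{5}}. Verdict: terminating - the sum ends at index 2 because -2 is a negative integer; exact evaluation follows. Its exact value is \frac{5}{22}.

First insight: t_0 = \frac{5}{2} here, and roots of the ratio polynomials (prefactor 5/2) are the negated parameters.
Adjacent-term ratio: r(k) = 3 * (k-2) (k+1) / [(k+\frac{1}{2}) (k+\frac{6}{5}) (k+1)] - rational in k. x = 3; t_0 = \frac{5}{2}; negate the roots.


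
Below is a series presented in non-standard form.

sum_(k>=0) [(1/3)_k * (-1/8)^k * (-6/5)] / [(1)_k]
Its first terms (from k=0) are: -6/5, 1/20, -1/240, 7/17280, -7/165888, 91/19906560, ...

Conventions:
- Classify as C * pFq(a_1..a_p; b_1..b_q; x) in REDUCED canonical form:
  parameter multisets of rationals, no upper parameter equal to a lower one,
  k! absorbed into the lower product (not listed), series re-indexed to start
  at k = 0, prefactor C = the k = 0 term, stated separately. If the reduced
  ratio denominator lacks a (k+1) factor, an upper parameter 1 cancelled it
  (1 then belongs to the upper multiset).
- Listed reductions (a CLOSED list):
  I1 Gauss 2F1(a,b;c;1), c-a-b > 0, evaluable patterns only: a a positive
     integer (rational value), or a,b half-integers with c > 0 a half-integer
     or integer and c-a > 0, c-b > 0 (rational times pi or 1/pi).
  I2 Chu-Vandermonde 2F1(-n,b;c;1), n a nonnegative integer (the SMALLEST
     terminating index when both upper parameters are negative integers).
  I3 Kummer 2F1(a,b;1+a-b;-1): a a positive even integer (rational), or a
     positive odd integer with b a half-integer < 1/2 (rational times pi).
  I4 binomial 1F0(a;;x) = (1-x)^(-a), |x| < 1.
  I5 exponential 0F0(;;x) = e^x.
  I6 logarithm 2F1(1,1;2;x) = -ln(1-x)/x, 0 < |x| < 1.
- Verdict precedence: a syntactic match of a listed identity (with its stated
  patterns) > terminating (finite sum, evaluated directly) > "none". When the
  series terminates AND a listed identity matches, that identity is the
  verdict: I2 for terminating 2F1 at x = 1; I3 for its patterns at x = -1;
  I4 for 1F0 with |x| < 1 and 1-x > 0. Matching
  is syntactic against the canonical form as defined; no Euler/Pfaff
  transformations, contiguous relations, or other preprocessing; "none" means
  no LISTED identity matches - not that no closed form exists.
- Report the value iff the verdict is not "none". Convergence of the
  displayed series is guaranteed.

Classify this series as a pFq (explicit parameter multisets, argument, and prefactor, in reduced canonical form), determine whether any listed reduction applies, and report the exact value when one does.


Classification (C = -6/5): 1F0 with upper {1/3}, lower {-}, argument x = -1/8. Verdict: the I4 binomial reduction matches (the 1F0 binomial series: exponent -1/3, x = -1/8). Sum: (-6/5) * (9/8)^(-1/3).

Key observation: x = (-1/8) and (1)_k (prefactor -6/5) is k! itself.
Step ratio: r(k) = (-1/8) * (k+1/3) / [(k+1)] ; factor over Q: parameters, x = (-1/8), and C = -6/5.


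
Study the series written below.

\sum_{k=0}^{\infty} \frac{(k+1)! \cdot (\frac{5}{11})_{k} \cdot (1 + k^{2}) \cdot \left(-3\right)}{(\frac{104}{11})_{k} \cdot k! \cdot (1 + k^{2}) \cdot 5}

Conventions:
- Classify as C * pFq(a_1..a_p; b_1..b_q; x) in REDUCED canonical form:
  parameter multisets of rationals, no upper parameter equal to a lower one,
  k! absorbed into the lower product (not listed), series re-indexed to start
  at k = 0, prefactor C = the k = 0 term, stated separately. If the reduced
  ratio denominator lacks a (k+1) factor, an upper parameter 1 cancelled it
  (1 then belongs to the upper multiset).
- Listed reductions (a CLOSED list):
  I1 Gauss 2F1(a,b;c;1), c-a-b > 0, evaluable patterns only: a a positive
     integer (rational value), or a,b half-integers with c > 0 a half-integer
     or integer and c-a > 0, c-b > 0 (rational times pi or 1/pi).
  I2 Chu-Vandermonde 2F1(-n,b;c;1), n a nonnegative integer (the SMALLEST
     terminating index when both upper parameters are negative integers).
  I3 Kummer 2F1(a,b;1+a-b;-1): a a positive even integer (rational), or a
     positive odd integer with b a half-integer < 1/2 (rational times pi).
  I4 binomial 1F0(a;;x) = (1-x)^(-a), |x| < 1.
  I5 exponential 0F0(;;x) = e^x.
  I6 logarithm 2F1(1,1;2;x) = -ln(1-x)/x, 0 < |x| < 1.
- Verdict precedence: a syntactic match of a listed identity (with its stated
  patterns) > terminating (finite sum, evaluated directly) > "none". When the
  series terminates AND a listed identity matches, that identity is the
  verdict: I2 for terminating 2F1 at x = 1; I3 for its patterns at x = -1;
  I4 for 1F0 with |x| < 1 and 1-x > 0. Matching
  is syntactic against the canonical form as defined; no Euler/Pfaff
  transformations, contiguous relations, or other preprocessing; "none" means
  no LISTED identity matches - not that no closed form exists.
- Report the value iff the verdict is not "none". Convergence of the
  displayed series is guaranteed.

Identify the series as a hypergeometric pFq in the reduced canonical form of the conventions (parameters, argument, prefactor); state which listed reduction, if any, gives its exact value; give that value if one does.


This is -\frac{3}{5} * 2F1(\frac{5}{11}, 2; \frac{104}{11}; 1) in reduced canonical form. Verdict: this is Gauss (I1, integer-parameter pattern) (x = 1: the Gamma ratio telescopes since c-a-b = 7 > 0 and a = 2 in Z>0). Exact value: -\frac{11439}{16940}.

Structural cue: t_0 being -\frac{3}{5}, k^2 + 1 divides numerator and denominator alike; C = -3/5, x = 1 after cancelling.
Ratio: r(k) = 1 * (k+\frac{5}{11}) (k+2) / [(k+\frac{104}{11}) (k+1)] - poly over poly, x = 1 from leading terms; C = -\frac{3}{5} at k = 0.
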